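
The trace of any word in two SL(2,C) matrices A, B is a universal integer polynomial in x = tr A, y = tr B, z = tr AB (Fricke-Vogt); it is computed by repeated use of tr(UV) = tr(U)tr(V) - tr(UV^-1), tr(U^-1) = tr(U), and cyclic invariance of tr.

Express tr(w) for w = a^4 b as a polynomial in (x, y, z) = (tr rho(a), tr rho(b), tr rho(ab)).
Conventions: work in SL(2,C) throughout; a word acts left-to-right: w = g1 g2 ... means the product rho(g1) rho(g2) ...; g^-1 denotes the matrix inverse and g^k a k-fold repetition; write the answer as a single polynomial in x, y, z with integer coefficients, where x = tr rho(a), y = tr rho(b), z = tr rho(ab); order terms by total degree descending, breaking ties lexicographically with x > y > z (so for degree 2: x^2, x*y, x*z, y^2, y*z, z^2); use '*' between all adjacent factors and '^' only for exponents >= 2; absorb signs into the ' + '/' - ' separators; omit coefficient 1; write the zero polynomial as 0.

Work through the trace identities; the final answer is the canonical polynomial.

and tr(b a^2) = tr(a) * tr(b a) - tr(b)  (reduce the a square) = x*z - y
tr(a b a^2) = tr(a) * tr(b a^2) - tr(b a)  (reduce the a square) = x^2*z - x*y - z
tr(a^4 b) = tr(a) * tr(a b a^2) - tr(a b a)  (reduce the a square) = x^3*z - x^2*y - 2*x*z + y

x^3*z - x^2*y - 2*x*z + y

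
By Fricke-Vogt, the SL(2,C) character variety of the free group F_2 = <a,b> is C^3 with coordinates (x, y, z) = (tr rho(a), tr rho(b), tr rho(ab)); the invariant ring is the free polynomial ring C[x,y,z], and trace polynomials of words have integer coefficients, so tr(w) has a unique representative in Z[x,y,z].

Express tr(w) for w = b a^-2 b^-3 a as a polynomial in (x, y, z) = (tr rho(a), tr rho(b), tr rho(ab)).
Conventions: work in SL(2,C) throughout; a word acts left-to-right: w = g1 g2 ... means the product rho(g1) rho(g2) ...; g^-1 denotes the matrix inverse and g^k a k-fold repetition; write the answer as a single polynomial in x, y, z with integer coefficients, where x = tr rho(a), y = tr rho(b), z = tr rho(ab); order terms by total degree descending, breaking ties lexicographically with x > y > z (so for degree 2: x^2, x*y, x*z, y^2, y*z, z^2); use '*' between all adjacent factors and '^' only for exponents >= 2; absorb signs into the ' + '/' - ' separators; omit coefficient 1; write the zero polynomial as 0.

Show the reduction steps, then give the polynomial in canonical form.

tr(a b a) = tr(a)*tr(b a) - tr(b)   [square of a] = x*z - y
apply: tr(a b a b) = tr(b a)*tr(b a) - tr(1)   [split at a repeated b] = z^2 - 2
apply: tr(b^-1 a b a) = tr(a b a)*tr(b) - tr(a b a b)   [inverse elimination on b] = x*y*z - y^2 - z^2 + 2
tr(b^-1 a b a^-1) = tr(b^-1 a b)*tr(a) - tr(b^-1 a b a)   [inverse elimination on a] = -x*y*z + x^2 + y^2 + z^2 - 2
use: tr(b^-2 a b a^-1) = tr(b^-1 a b a^-1)*tr(b) - tr(b^-1 a b a^-1 b)   [inverse elimination on b] = -x*y^2*z + x^2*y + y^3 + y*z^2 - 3*y
apply: tr(b^-1 a) = tr(a)*tr(b) - tr(a b)   [inverse elimination on b] = x*y - z
use: tr(b^-1 a b a^-2 b^-1) = tr(b^-2 a b a^-1)*tr(a) - tr(b^-2 a b)   [inverse elimination on a] = -x^2*y^2*z + x^3*y + x*y^3 + x*y*z^2 - 4*x*y + z
apply: tr(b^-1 a b a^-2) = tr(b^-1 a b a^-1)*tr(a) - tr(b^-1 a b)   [inverse elimination on a] = -x^2*y*z + x^3 + x*y^2 + x*z^2 - 3*x
tr(b a^-2 b^-3 a) = tr(b^-1 a b a^-2 b^-1)*tr(b) - tr(b^-1 a b a^-2)   [inverse elimination on b] = -x^2*y^3*z + x^3*y^2 + x*y^4 + x*y^2*z^2 + x^2*y*z - x^3 - 5*x*y^2 - x*z^2 + y*z + 3*x

-x^2*y^3*z + x^3*y^2 + x*y^4 + x*y^2*z^2 + x^2*y*z - x^3 - 5*x*y^2 - x*z^2 + y*z + 3*x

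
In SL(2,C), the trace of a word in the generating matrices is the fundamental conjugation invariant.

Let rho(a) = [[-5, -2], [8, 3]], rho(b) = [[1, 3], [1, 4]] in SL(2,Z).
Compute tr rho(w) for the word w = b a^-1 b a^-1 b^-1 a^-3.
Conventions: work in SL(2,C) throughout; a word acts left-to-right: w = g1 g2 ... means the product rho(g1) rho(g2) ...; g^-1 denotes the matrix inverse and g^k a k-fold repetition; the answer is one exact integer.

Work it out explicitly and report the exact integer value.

rho(b) = [[1, 3], [1, 4]]
... * rho(a^-1) = [[3, 2], [-8, -5]]  ->  [[-21, -13], [-29, -18]]
... * rho(b) = [[1, 3], [1, 4]]  ->  [[-34, -115], [-47, -159]]
... * rho(a^-1) = [[3, 2], [-8, -5]]  ->  [[818, 507], [1131, 701]]
... * rho(b^-1) = [[4, -3], [-1, 1]]  ->  [[2765, -1947], [3823, -2692]]
... * rho(a^-1) = [[3, 2], [-8, -5]]  ->  [[23871, 15265], [33005, 21106]]
... * rho(a^-1) = [[3, 2], [-8, -5]]  ->  [[-50507, -28583], [-69833, -39520]]
... * rho(a^-1) = [[3, 2], [-8, -5]]  ->  [[77143, 41901], [106661, 57934]]
tr = 77143 + 57934 = 135077

135077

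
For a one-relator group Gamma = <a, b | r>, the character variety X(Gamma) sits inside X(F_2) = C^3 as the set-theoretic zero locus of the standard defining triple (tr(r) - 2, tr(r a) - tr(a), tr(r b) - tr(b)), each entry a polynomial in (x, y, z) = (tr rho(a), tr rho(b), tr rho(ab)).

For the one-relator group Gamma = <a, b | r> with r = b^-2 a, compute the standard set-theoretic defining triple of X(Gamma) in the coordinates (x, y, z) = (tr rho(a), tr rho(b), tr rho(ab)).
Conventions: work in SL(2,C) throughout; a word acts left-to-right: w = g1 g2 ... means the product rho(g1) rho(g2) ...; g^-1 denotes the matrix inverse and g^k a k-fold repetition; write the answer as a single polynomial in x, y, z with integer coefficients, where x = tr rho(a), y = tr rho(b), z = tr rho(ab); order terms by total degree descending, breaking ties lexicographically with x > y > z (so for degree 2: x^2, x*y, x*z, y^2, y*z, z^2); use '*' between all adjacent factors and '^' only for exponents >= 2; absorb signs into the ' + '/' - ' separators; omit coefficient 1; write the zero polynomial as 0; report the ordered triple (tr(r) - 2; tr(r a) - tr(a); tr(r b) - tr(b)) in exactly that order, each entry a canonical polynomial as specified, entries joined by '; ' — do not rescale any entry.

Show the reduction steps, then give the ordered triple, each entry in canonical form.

x*y^2 - y*z - x - 2; x^2*y^2 - x*y*z - x^2 - y^2 - x + 2; x*y - y - z

tr(a b^-1) = tr(a) * tr(b) - tr(a b)   [inverse elimination on b] = x*y - z
tr(b^-2 a) = tr(a b^-1) * tr(b) - tr(a)   [inverse elimination on b] = x*y^2 - y*z - x
use: tr(a^2) = tr(a) * tr(a) - tr(1)  (reduce the a square) = x^2 - 2
tr(a^2 b) = tr(a) * tr(b a) - tr(b)  (reduce the a square) = x*z - y
tr(a^2 b^-1) = tr(a^2) * tr(b) - tr(a^2 b)  (eliminate b^-1) = x^2*y - x*z - y
tr(b^-2 a^2) = tr(a^2 b^-1) * tr(b) - tr(a^2)  (eliminate b^-1) = x^2*y^2 - x*y*z - x^2 - y^2 + 2
assemble the triple (tr(r) - 2; tr(r a) - x; tr(r b) - y)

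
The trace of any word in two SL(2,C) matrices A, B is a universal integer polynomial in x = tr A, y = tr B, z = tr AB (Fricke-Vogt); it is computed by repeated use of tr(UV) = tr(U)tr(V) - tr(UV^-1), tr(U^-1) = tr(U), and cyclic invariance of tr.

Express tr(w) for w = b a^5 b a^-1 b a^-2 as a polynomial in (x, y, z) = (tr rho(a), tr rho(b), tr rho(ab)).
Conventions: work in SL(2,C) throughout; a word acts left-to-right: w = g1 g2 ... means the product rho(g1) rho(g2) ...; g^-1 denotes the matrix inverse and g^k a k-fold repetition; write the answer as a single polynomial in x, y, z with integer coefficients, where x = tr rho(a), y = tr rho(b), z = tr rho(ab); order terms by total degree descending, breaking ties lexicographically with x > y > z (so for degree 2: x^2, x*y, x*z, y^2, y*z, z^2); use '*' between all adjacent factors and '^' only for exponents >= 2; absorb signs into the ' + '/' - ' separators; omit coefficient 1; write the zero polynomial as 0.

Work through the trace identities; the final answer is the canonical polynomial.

x^7*y^2*z - x^8*y - x^6*y^3 - 2*x^6*y*z^2 + x^7*z - 2*x^5*y^2*z + x^5*z^3 + 7*x^6*y + 3*x^4*y^3 + 6*x^4*y*z^2 - 7*x^5*z - x^3*y^2*z - 3*x^3*z^3 - 14*x^4*y - 2*x^2*y^3 - 3*x^2*y*z^2 + 13*x^3*z + x*y^2*z + x*z^3 + 8*x^2*y + y*z^2 - 5*x*z - y

tr(a^2 b) = tr(a) tr(b a) - tr(b) = x*z - y
tr(a^2) = tr(a) tr(a) - tr(1) = x^2 - 2
tr(b^2 a^2) = tr(b) tr(a^2 b) - tr(a^2) = x*y*z - x^2 - y^2 + 2
tr(b^2 a) = tr(b) tr(a b) - tr(a) = y*z - x
tr(a b^2 a^2) = tr(a) tr(b^2 a^2) - tr(b^2 a) = x^2*y*z - x^3 - x*y^2 - y*z + 3*x
tr(b a^4 b) = tr(a) tr(a b^2 a^2) - tr(a b^2 a) = x^3*y*z - x^4 - x^2*y^2 - 2*x*y*z + 4*x^2 + y^2 - 2
tr(a b a^2) = tr(a) tr(a b a) - tr(a b) = x^2*z - x*y - z
tr(b a^4) = tr(a) tr(a b a^2) - tr(a b a) = x^3*z - x^2*y - 2*x*z + y
tr(a^2 b^3 a^2) = tr(b) tr(b a^4 b) - tr(b a^4) = x^3*y^2*z - x^4*y - x^2*y^3 - x^3*z - 2*x*y^2*z + 5*x^2*y + y^3 + 2*x*z - 3*y
tr(a^2 b^3 a) = tr(b) tr(a^3 b^2) - tr(a^3 b) = x^2*y^2*z - x^3*y - x*y^3 - x^2*z - y^2*z + 4*x*y + z
tr(b a^5 b^2) = tr(a) tr(a^2 b^3 a^2) - tr(a^2 b^3 a) = x^4*y^2*z - x^5*y - x^3*y^3 - x^4*z - 3*x^2*y^2*z + 6*x^3*y + 2*x*y^3 + 3*x^2*z + y^2*z - 7*x*y - z
tr(b a b a) = tr(b a) tr(b a) - tr(1)   [split at repeated b] = z^2 - 2
tr(a b a^2 b) = tr(a) tr(b a b a) - tr(b a b) = x*z^2 - y*z - x
tr(a b^2 a b a) = tr(b) tr(a b a^2 b) - tr(a b a^2) = x*y*z^2 - x^2*z - y^2*z + z
tr(a b^2 a b) = tr(b) tr(a b a b) - tr(a b a) = y*z^2 - x*z - y
tr(b^2 a b a^3) = tr(a) tr(a b^2 a b a) - tr(a b^2 a b) = x^2*y*z^2 - x^3*z - x*y^2*z - y*z^2 + 2*x*z + y
tr(a b^2 a b a^3) = tr(a) tr(b^2 a b a^3) - tr(b^2 a b a^2) = x^3*y*z^2 - x^4*z - x^2*y^2*z - 2*x*y*z^2 + 3*x^2*z + y^2*z + x*y - z
tr(b a^5 b^2 a) = tr(a) tr(a b^2 a b a^3) - tr(a b^2 a b a^2) = x^4*y*z^2 - x^5*z - x^3*y^2*z - 3*x^2*y*z^2 + 4*x^3*z + 2*x*y^2*z + x^2*y + y*z^2 - 3*x*z - y
tr(a^-1 b a^5 b^2) = tr(b a^5 b^2) tr(a) - tr(b a^5 b^2 a) = x^5*y^2*z - x^6*y - x^4*y^3 - x^4*y*z^2 - 2*x^3*y^2*z + 6*x^4*y + 2*x^2*y^3 + 3*x^2*y*z^2 - x^3*z - x*y^2*z - 8*x^2*y - y*z^2 + 2*x*z + y
tr(b a^-2 b a^5 b) = tr(a^-1 b a^5 b^2) tr(a) - tr(a^-1 b a^5 b^2 a) = x^6*y^2*z - x^7*y - x^5*y^3 - x^5*y*z^2 - 3*x^4*y^2*z + 7*x^5*y + 3*x^3*y^3 + 3*x^3*y*z^2 + 2*x^2*y^2*z - 14*x^3*y - 2*x*y^3 - x*y*z^2 - x^2*z - y^2*z + 8*x*y + z
tr(b a b^2 a^2) = tr(b) tr(a^2 b a b) - tr(a^2 b a) = x*y*z^2 - x^2*z - y^2*z + z
tr(a^2 b a b^2 a) = tr(a) tr(b a b^2 a^2) - tr(b a b^2 a) = x^2*y*z^2 - x^3*z - x*y^2*z - y*z^2 + 2*x*z + y
tr(b a b^2 a^4) = tr(a) tr(a^2 b a b^2 a) - tr(a^2 b a b^2) = x^3*y*z^2 - x^4*z - x^2*y^2*z - 2*x*y*z^2 + 3*x^2*z + y^2*z + x*y - z
tr(b a^5 b a b) = tr(a) tr(b a b^2 a^4) - tr(b a b^2 a^3) = x^4*y*z^2 - x^5*z - x^3*y^2*z - 3*x^2*y*z^2 + 4*x^3*z + 2*x*y^2*z + x^2*y + y*z^2 - 3*x*z - y
tr(b a b a b a) = tr(a b) tr(a b a b) - tr(a^-1 b^-1)   [split at repeated a] = z^3 - 3*z
tr(b a b a b a^2) = tr(a) tr(b a b a b a) - tr(b a b a b) = x*z^3 - y*z^2 - 2*x*z + y
tr(b a b a b a^3) = tr(a) tr(b a b a b a^2) - tr(b a b a b a) = x^2*z^3 - x*y*z^2 - 2*x^2*z - z^3 + x*y + 3*z
tr(a^2 b a b a b a^2) = tr(a) tr(b a b a b a^3) - tr(b a b a b a^2) = x^3*z^3 - x^2*y*z^2 - 2*x^3*z - 2*x*z^3 + x^2*y + y*z^2 + 5*x*z - y
tr(b a^5 b a b a) = tr(a) tr(a^2 b a b a b a^2) - tr(a^2 b a b a b a) = x^4*z^3 - x^3*y*z^2 - 2*x^4*z - 3*x^2*z^3 + x^3*y + 2*x*y*z^2 + 7*x^2*z + z^3 - 2*x*y - 3*z
tr(a^-1 b a^5 b a b) = tr(b a^5 b a b) tr(a) - tr(b a^5 b a b a) = x^5*y*z^2 - x^6*z - x^4*y^2*z - x^4*z^3 - 2*x^3*y*z^2 + 6*x^4*z + 2*x^2*y^2*z + 3*x^2*z^3 - x*y*z^2 - 10*x^2*z - z^3 + x*y + 3*z
tr(b a^-2 b a^5 b a) = tr(a^-1 b a^5 b a b) tr(a) - tr(a^-1 b a^5 b a b a) = x^6*y*z^2 - x^7*z - x^5*y^2*z - x^5*z^3 - 3*x^4*y*z^2 + 7*x^5*z + 3*x^3*y^2*z + 3*x^3*z^3 + 2*x^2*y*z^2 - 14*x^3*z - 2*x*y^2*z - x*z^3 - y*z^2 + 6*x*z + y
tr(b a^5 b a^-1 b a^-2) = tr(b a^-2 b a^5 b) tr(a) - tr(b a^-2 b a^5 b a) = x^7*y^2*z - x^8*y - x^6*y^3 - 2*x^6*y*z^2 + x^7*z - 2*x^5*y^2*z + x^5*z^3 + 7*x^6*y + 3*x^4*y^3 + 6*x^4*y*z^2 - 7*x^5*z - x^3*y^2*z - 3*x^3*z^3 - 14*x^4*y - 2*x^2*y^3 - 3*x^2*y*z^2 + 13*x^3*z + x*y^2*z + x*z^3 + 8*x^2*y + y*z^2 - 5*x*z - y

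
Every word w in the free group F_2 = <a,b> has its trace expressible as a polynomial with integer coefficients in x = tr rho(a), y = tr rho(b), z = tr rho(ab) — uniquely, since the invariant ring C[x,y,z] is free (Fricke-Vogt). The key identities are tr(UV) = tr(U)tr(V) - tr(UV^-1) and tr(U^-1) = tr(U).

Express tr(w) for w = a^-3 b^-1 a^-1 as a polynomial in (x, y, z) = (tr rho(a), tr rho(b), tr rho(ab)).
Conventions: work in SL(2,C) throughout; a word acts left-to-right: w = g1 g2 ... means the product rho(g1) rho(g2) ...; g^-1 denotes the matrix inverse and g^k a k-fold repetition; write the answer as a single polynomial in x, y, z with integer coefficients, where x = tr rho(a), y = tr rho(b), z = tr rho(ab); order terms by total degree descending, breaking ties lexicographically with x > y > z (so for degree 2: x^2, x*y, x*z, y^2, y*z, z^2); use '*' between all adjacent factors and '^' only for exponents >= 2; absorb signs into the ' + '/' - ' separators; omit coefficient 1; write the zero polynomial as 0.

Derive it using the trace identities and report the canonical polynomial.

x^3*z - x^2*y - 2*x*z + y

tr(b^-1) = tr(b) = y
tr(b^-1 a) = tr(a) * tr(b) - tr(a b) = x*y - z
tr(b^-1 a^-1) = tr(b^-1) * tr(a) - tr(b^-1 a) = z
tr(a^-2 b^-1) = tr(b^-1 a^-1) * tr(a) - tr(b^-1) = x*z - y
tr(a^-1 b^-1 a^-2) = tr(a^-2 b^-1) * tr(a) - tr(a^-2 b^-1 a) = x^2*z - x*y - z
tr(a^-3 b^-1 a^-1) = tr(a^-1 b^-1 a^-2) * tr(a) - tr(a^-1 b^-1 a^-1) = x^3*z - x^2*y - 2*x*z + y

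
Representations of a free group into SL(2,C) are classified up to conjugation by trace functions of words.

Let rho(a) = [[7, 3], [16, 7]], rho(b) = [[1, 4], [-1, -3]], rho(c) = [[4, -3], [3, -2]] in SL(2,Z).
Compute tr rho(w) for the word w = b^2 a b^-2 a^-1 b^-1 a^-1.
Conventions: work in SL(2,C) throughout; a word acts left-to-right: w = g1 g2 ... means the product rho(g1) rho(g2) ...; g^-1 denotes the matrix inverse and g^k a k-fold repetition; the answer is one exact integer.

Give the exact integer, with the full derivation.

699595

rho(b) = [[1, 4], [-1, -3]]
... * rho(b) = [[1, 4], [-1, -3]]  ->  [[-3, -8], [2, 5]]
... * rho(a) = [[7, 3], [16, 7]]  ->  [[-149, -65], [94, 41]]
... * rho(b^-1) = [[-3, -4], [1, 1]]  ->  [[382, 531], [-241, -335]]
... * rho(b^-1) = [[-3, -4], [1, 1]]  ->  [[-615, -997], [388, 629]]
... * rho(a^-1) = [[7, -3], [-16, 7]]  ->  [[11647, -5134], [-7348, 3239]]
... * rho(b^-1) = [[-3, -4], [1, 1]]  ->  [[-40075, -51722], [25283, 32631]]
... * rho(a^-1) = [[7, -3], [-16, 7]]  ->  [[547027, -241829], [-345115, 152568]]
tr = 547027 + 152568 = 699595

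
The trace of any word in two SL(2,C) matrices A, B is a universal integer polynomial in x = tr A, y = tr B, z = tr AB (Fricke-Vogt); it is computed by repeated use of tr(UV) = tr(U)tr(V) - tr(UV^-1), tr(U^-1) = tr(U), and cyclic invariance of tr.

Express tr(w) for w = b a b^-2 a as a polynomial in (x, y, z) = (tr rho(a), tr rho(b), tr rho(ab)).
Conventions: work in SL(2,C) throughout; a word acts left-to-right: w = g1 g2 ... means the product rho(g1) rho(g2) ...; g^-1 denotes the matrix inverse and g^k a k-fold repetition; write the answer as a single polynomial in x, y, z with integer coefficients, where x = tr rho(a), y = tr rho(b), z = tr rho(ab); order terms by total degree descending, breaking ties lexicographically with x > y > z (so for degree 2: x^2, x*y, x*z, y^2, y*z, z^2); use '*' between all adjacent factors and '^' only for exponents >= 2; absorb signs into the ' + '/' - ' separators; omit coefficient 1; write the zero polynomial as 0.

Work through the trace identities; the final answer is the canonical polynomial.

x*y^2*z - y^3 - y*z^2 - x*z + 3*y

apply: trace(a b a) = trace(a) trace(b a) - trace(b) = x*z - y
trace(a b a b) = trace(a b) trace(a b) - trace(1) = z^2 - 2
apply: trace(a b a b^-1) = trace(a b a) trace(b) - trace(a b a b) = x*y*z - y^2 - z^2 + 2
trace(b a b^-2 a) = trace(a b a b^-1) trace(b) - trace(a b a) = x*y^2*z - y^3 - y*z^2 - x*z + 3*y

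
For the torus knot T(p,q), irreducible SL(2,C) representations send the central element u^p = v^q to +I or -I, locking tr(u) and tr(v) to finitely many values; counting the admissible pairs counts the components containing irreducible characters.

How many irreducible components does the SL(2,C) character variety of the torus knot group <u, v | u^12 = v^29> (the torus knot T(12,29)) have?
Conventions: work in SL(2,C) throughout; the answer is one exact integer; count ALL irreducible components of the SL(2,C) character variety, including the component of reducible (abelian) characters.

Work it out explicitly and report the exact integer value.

155

Gamma = < u, v | u^12 = v^29 > (torus knot T(12,29)); the central element u^12 = v^29 acts as +I or -I in any irreducible SL(2,C) representation.
So on each irreducible component the traces are pinned: tr(u) = 2*cos(pi*alpha/12) with 1 <= alpha <= 11, tr(v) = 2*cos(pi*beta/29) with 1 <= beta <= 28.
Consistency of u^12 = (-1)^alpha I with v^29 = (-1)^beta I forces alpha = beta (mod 2).
Enumerate parity-matched pairs: 6*14 odd-odd plus 5*14 even-even gives 154.
components with irreducible characters: 154; plus the single component of reducible (abelian) characters: total 155.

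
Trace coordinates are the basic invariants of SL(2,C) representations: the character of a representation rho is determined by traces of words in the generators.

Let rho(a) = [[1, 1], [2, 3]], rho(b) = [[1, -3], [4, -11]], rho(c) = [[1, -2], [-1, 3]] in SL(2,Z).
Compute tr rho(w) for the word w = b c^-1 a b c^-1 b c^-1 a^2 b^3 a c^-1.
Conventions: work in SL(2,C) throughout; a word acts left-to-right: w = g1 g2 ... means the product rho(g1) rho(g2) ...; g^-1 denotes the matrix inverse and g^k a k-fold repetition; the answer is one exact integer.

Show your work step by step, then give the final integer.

8535066

rho(b) = [[1, -3], [4, -11]]
... * rho(c^-1) = [[3, 2], [1, 1]]  ->  [[0, -1], [1, -3]]
... * rho(a) = [[1, 1], [2, 3]]  ->  [[-2, -3], [-5, -8]]
... * rho(b) = [[1, -3], [4, -11]]  ->  [[-14, 39], [-37, 103]]
... * rho(c^-1) = [[3, 2], [1, 1]]  ->  [[-3, 11], [-8, 29]]
... * rho(b) = [[1, -3], [4, -11]]  ->  [[41, -112], [108, -295]]
... * rho(c^-1) = [[3, 2], [1, 1]]  ->  [[11, -30], [29, -79]]
... * rho(a) = [[1, 1], [2, 3]]  ->  [[-49, -79], [-129, -208]]
... * rho(a) = [[1, 1], [2, 3]]  ->  [[-207, -286], [-545, -753]]
... * rho(b) = [[1, -3], [4, -11]]  ->  [[-1351, 3767], [-3557, 9918]]
... * rho(b) = [[1, -3], [4, -11]]  ->  [[13717, -37384], [36115, -98427]]
... * rho(b) = [[1, -3], [4, -11]]  ->  [[-135819, 370073], [-357593, 974352]]
... * rho(a) = [[1, 1], [2, 3]]  ->  [[604327, 974400], [1591111, 2565463]]
... * rho(c^-1) = [[3, 2], [1, 1]]  ->  [[2787381, 2183054], [7338796, 5747685]]
tr = 2787381 + 5747685 = 8535066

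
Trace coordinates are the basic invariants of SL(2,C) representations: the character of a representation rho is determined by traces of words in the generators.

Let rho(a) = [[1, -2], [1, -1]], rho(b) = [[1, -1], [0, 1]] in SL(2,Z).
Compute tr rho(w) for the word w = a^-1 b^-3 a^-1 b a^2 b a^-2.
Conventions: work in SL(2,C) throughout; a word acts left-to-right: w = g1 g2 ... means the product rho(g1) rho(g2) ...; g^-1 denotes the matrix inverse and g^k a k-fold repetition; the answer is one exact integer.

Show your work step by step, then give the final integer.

-8

rho(a^-1) = [[-1, 2], [-1, 1]]
... * rho(b^-1) = [[1, 1], [0, 1]]  ->  [[-1, 1], [-1, 0]]
... * rho(b^-1) = [[1, 1], [0, 1]]  ->  [[-1, 0], [-1, -1]]
... * rho(b^-1) = [[1, 1], [0, 1]]  ->  [[-1, -1], [-1, -2]]
... * rho(a^-1) = [[-1, 2], [-1, 1]]  ->  [[2, -3], [3, -4]]
... * rho(b) = [[1, -1], [0, 1]]  ->  [[2, -5], [3, -7]]
... * rho(a) = [[1, -2], [1, -1]]  ->  [[-3, 1], [-4, 1]]
... * rho(a) = [[1, -2], [1, -1]]  ->  [[-2, 5], [-3, 7]]
... * rho(b) = [[1, -1], [0, 1]]  ->  [[-2, 7], [-3, 10]]
... * rho(a^-1) = [[-1, 2], [-1, 1]]  ->  [[-5, 3], [-7, 4]]
... * rho(a^-1) = [[-1, 2], [-1, 1]]  ->  [[2, -7], [3, -10]]
tr = 2 + -10 = -8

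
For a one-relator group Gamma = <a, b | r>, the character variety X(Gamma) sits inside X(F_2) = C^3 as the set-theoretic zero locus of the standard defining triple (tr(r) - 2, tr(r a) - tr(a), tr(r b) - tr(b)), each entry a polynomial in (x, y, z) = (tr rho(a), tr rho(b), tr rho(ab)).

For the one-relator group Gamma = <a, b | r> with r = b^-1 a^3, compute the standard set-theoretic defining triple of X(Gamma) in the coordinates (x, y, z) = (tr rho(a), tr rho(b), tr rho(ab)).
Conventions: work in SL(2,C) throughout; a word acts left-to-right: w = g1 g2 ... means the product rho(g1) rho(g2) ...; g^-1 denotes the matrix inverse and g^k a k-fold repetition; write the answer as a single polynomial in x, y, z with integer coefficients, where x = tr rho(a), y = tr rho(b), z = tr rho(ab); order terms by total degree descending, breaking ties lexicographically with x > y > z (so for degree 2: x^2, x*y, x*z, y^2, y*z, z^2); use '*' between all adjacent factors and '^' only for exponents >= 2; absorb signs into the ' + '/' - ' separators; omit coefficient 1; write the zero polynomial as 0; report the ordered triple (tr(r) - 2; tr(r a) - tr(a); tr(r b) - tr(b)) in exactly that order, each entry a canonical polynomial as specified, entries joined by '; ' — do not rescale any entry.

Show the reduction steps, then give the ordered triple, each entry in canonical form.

use: trace(a^2) = trace(a) trace(a) - trace(1)  (reduce the a square) = x^2 - 2
trace(a^3) = trace(a) trace(a^2) - trace(a)  (reduce the a square) = x^3 - 3*x
trace(a b a) = trace(a) trace(b a) - trace(b)  (reduce the a square) = x*z - y
trace(a^3 b) = trace(a) trace(a b a) - trace(a b)  (reduce the a square) = x^2*z - x*y - z
trace(b^-1 a^3) = trace(a^3) trace(b) - trace(a^3 b)  (eliminate b^-1) = x^3*y - x^2*z - 2*x*y + z
trace(a^4) = trace(a) trace(a^3) - trace(a^2)   [square of a] = x^4 - 4*x^2 + 2
trace(a^4 b) = trace(a) trace(b a^3) - trace(b a^2)   [square of a] = x^3*z - x^2*y - 2*x*z + y
use: trace(b^-1 a^4) = trace(a^4) trace(b) - trace(a^4 b)   [inverse elimination on b] = x^4*y - x^3*z - 3*x^2*y + 2*x*z + y
assemble the triple (trace(r) - 2; trace(r a) - x; trace(r b) - y)

x^3*y - x^2*z - 2*x*y + z - 2; x^4*y - x^3*z - 3*x^2*y + 2*x*z - x + y; x^3 - 3*x - y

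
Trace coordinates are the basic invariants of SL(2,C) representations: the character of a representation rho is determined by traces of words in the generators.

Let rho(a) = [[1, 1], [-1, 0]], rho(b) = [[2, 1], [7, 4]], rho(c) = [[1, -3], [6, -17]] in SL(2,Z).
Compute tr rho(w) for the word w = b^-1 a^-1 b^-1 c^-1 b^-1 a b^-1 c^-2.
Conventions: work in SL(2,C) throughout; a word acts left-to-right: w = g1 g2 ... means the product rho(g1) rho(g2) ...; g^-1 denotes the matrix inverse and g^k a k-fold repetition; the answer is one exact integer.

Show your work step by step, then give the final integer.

1504550

rho(b^-1) = [[4, -1], [-7, 2]]
... * rho(a^-1) = [[0, -1], [1, 1]]  ->  [[-1, -5], [2, 9]]
... * rho(b^-1) = [[4, -1], [-7, 2]]  ->  [[31, -9], [-55, 16]]
... * rho(c^-1) = [[-17, 3], [-6, 1]]  ->  [[-473, 84], [839, -149]]
... * rho(b^-1) = [[4, -1], [-7, 2]]  ->  [[-2480, 641], [4399, -1137]]
... * rho(a) = [[1, 1], [-1, 0]]  ->  [[-3121, -2480], [5536, 4399]]
... * rho(b^-1) = [[4, -1], [-7, 2]]  ->  [[4876, -1839], [-8649, 3262]]
... * rho(c^-1) = [[-17, 3], [-6, 1]]  ->  [[-71858, 12789], [127461, -22685]]
... * rho(c^-1) = [[-17, 3], [-6, 1]]  ->  [[1144852, -202785], [-2030727, 359698]]
tr = 1144852 + 359698 = 1504550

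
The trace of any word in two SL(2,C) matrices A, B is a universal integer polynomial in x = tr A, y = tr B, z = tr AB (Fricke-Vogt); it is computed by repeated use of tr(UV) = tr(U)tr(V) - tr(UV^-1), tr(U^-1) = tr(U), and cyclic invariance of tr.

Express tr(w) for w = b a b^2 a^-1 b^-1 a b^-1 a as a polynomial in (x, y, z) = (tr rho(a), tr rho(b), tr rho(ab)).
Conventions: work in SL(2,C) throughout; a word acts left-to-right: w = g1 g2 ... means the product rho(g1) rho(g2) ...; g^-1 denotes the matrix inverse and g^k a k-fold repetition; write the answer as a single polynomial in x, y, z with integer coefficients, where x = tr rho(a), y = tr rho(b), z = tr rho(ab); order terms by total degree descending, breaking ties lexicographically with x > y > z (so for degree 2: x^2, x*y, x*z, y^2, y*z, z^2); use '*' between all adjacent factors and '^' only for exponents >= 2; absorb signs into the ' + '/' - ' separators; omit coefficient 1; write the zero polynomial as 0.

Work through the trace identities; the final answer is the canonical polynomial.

trace(a b a b) = trace(a b)*trace(a b) - trace(1)   [split at a repeated a] = z^2 - 2
trace(a b a) = trace(a)*trace(b a) - trace(b)   [square of a] = x*z - y
trace(a b a b^2) = trace(b)*trace(a b a b) - trace(a b a)   [square of b] = y*z^2 - x*z - y
reduce: trace(b a b) = trace(b)*trace(a b) - trace(a)   [square of b] = y*z - x
reduce: trace(a^2 b a b) = trace(a)*trace(b a b a) - trace(b a b)   [square of a] = x*z^2 - y*z - x
trace(a^2 b a) = trace(a)*trace(b a^2) - trace(b a)   [square of a] = x^2*z - x*y - z
trace(b a^2 b a b) = trace(b)*trace(a^2 b a b) - trace(a^2 b a)   [square of b] = x*y*z^2 - x^2*z - y^2*z + z
trace(b a^2 b a b^2) = trace(b)*trace(b a^2 b a b) - trace(b a^2 b a)   [square of b] = x*y^2*z^2 - x^2*y*z - y^3*z - x*z^2 + 2*y*z + x
so trace(a b a b a b) = trace(a b a b)*trace(a b) - trace(b a)   [split at a repeated a] = z^3 - 3*z
so trace(b a b^2 a b a) = trace(b)*trace(a b a b a b) - trace(a b a b a)   [square of b] = y*z^3 - x*z^2 - 2*y*z + x
trace(b^2) = trace(b)*trace(b) - trace(1)   [square of b] = y^2 - 2
reduce: trace(a b^2 a) = trace(a)*trace(b^2 a) - trace(b^2)   [square of a] = x*y*z - x^2 - y^2 + 2
trace(b a b^2 a b) = trace(b)*trace(a b^2 a b) - trace(a b^2 a)   [square of b] = y^2*z^2 - 2*x*y*z + x^2 - 2
reduce: trace(b a^2 b a b^2 a) = trace(a)*trace(b a b^2 a b a) - trace(b a b^2 a b)   [square of a] = x*y*z^3 - x^2*z^2 - y^2*z^2 + 2
trace(a^2 b a b^2 a^-1 b) = trace(b a^2 b a b^2)*trace(a) - trace(b a^2 b a b^2 a)   [inverse elimination on a] = x^2*y^2*z^2 - x^3*y*z - x*y^3*z - x*y*z^3 + y^2*z^2 + 2*x*y*z + x^2 - 2
trace(a b a b^2 a^-1 b^-1 a) = trace(a^2 b a b^2 a^-1)*trace(b) - trace(a^2 b a b^2 a^-1 b)   [inverse elimination on b] = -x^2*y^2*z^2 + x^3*y*z + x*y^3*z + x*y*z^3 - 3*x*y*z - x^2 - y^2 + 2
trace(b a b a b^2) = trace(b)*trace(a b a b^2) - trace(a b a b)   [square of b] = y^2*z^2 - x*y*z - y^2 - z^2 + 2
reduce: trace(a b a b a b^2 a) = trace(a)*trace(b a b a b^2 a) - trace(b a b a b^2)   [square of a] = x*y*z^3 - x^2*z^2 - y^2*z^2 - x*y*z + x^2 + y^2 + z^2 - 2
trace(a b a b a b a b) = trace(b a)*trace(b a b a b a) - trace(b^-1 a^-1 b^-1 a^-1)   [split at a repeated b] = z^4 - 4*z^2 + 2
so trace(a b a b a b a) = trace(a)*trace(b a b a b a) - trace(b a b a b)   [square of a] = x*z^3 - y*z^2 - 2*x*z + y
reduce: trace(a b a b a b^2 a b) = trace(b)*trace(a b a b a b a b) - trace(a b a b a b a)   [square of b] = y*z^4 - x*z^3 - 3*y*z^2 + 2*x*z + y
trace(b^-1 a b a b a b^2 a) = trace(a b a b a b^2 a)*trace(b) - trace(a b a b a b^2 a b)   [inverse elimination on b] = x*y^2*z^3 - x^2*y*z^2 - y^3*z^2 - y*z^4 - x*y^2*z + x*z^3 + x^2*y + y^3 + 4*y*z^2 - 2*x*z - 3*y
trace(a b a b^2 a^-1 b^-1 a b) = trace(b^-1 a b a b a b^2)*trace(a) - trace(b^-1 a b a b a b^2 a)   [inverse elimination on a] = -x*y^2*z^3 + x^2*y*z^2 + y^3*z^2 + y*z^4 + x*y^2*z - x^2*y - y^3 - 4*y*z^2 - x*z + 3*y
so trace(b a b^2 a^-1 b^-1 a b^-1 a) = trace(a b a b^2 a^-1 b^-1 a)*trace(b) - trace(a b a b^2 a^-1 b^-1 a b)   [inverse elimination on b] = -x^2*y^3*z^2 + x^3*y^2*z + x*y^4*z + 2*x*y^2*z^3 - x^2*y*z^2 - y^3*z^2 - y*z^4 - 4*x*y^2*z + 4*y*z^2 + x*z - y

-x^2*y^3*z^2 + x^3*y^2*z + x*y^4*z + 2*x*y^2*z^3 - x^2*y*z^2 - y^3*z^2 - y*z^4 - 4*x*y^2*z + 4*y*z^2 + x*z - y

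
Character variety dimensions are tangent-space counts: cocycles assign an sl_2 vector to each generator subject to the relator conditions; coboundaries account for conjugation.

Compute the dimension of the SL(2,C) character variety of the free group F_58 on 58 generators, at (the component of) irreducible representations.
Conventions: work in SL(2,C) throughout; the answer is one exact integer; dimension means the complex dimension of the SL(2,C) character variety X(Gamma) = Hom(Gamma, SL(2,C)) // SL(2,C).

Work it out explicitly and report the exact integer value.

Here Gamma is free of rank 58 — no relator constrains a cocycle.
A cocycle picks one sl_2 vector per generator freely, giving dim Z^1 = 3*58 = 174.
Irreducibility makes the coboundary map sl_2 -> Z^1 injective (trivial centralizer), so dim B^1 = 3.
dim X = dim H^1 = dim Z^1 - dim B^1 = 174 - 3 = 171.

171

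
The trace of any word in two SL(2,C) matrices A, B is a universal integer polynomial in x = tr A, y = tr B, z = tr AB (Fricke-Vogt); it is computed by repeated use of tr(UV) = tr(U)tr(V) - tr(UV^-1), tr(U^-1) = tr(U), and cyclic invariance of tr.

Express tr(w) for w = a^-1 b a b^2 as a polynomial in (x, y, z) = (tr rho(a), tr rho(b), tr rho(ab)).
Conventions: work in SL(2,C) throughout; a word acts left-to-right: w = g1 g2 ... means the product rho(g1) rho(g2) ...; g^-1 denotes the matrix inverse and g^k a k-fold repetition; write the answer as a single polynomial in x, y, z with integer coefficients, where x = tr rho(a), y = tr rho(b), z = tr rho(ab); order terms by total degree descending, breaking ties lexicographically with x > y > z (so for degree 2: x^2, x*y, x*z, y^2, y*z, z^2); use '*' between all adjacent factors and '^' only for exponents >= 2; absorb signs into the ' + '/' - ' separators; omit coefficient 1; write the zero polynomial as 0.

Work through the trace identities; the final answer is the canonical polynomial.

use: trace(b a b) = trace(b)*trace(a b) - trace(a)  (reduce the b square) = y*z - x
use: trace(b a b^2) = trace(b)*trace(b a b) - trace(b a)  (reduce the b square) = y^2*z - x*y - z
use: trace(a b a b) = trace(b a)*trace(b a) - trace(1)  (split on b) = z^2 - 2
use: trace(a b a) = trace(a)*trace(b a) - trace(b)  (reduce the a square) = x*z - y
use: trace(b a b^2 a) = trace(b)*trace(a b a b) - trace(a b a)  (reduce the b square) = y*z^2 - x*z - y
trace(a^-1 b a b^2) = trace(b a b^2)*trace(a) - trace(b a b^2 a)  (eliminate a^-1) = x*y^2*z - x^2*y - y*z^2 + y

x*y^2*z - x^2*y - y*z^2 + y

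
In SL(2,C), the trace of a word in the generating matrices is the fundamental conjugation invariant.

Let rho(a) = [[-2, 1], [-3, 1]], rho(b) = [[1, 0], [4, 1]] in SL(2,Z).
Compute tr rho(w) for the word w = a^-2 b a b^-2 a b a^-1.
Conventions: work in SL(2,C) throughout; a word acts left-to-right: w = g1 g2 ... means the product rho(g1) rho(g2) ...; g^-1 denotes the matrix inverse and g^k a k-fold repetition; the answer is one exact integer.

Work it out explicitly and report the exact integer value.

rho(a^-1) = [[1, -1], [3, -2]]
... * rho(a^-1) = [[1, -1], [3, -2]]  ->  [[-2, 1], [-3, 1]]
... * rho(b) = [[1, 0], [4, 1]]  ->  [[2, 1], [1, 1]]
... * rho(a) = [[-2, 1], [-3, 1]]  ->  [[-7, 3], [-5, 2]]
... * rho(b^-1) = [[1, 0], [-4, 1]]  ->  [[-19, 3], [-13, 2]]
... * rho(b^-1) = [[1, 0], [-4, 1]]  ->  [[-31, 3], [-21, 2]]
... * rho(a) = [[-2, 1], [-3, 1]]  ->  [[53, -28], [36, -19]]
... * rho(b) = [[1, 0], [4, 1]]  ->  [[-59, -28], [-40, -19]]
... * rho(a^-1) = [[1, -1], [3, -2]]  ->  [[-143, 115], [-97, 78]]
tr = -143 + 78 = -65

-65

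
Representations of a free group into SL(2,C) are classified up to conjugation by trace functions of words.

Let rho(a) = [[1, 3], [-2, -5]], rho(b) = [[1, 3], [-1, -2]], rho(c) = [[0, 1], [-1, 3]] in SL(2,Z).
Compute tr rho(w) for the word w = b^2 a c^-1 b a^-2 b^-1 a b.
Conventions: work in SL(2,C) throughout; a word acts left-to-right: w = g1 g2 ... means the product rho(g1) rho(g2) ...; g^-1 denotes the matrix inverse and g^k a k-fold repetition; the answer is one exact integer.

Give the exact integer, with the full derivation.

291

rho(b) = [[1, 3], [-1, -2]]
... * rho(b) = [[1, 3], [-1, -2]]  ->  [[-2, -3], [1, 1]]
... * rho(a) = [[1, 3], [-2, -5]]  ->  [[4, 9], [-1, -2]]
... * rho(c^-1) = [[3, -1], [1, 0]]  ->  [[21, -4], [-5, 1]]
... * rho(b) = [[1, 3], [-1, -2]]  ->  [[25, 71], [-6, -17]]
... * rho(a^-1) = [[-5, -3], [2, 1]]  ->  [[17, -4], [-4, 1]]
... * rho(a^-1) = [[-5, -3], [2, 1]]  ->  [[-93, -55], [22, 13]]
... * rho(b^-1) = [[-2, -3], [1, 1]]  ->  [[131, 224], [-31, -53]]
... * rho(a) = [[1, 3], [-2, -5]]  ->  [[-317, -727], [75, 172]]
... * rho(b) = [[1, 3], [-1, -2]]  ->  [[410, 503], [-97, -119]]
tr = 410 + -119 = 291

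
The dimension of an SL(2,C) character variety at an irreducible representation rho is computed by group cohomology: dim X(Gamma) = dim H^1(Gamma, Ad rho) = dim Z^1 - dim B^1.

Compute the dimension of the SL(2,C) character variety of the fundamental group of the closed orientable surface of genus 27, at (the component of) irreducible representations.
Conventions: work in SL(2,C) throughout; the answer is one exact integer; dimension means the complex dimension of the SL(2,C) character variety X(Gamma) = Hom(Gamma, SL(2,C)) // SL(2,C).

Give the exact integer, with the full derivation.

Gamma = pi_1(Sigma_27) = < a_1, b_1, ..., a_27, b_27 | prod [a_i, b_i] > has 2g = 54 generators and 1 relator.
Before the relator condition, cocycle space has dim 3*54 = 162.
H^2 = coker(d_2) is dual to H^0 = 0 at irreducible rho (Poincare duality), so d_2 is onto: dim Z^1 = 159.
As always at irreducible rho, dim B^1 = 3.
dim H^1 = 159 - 3 = 156 = dim X.

156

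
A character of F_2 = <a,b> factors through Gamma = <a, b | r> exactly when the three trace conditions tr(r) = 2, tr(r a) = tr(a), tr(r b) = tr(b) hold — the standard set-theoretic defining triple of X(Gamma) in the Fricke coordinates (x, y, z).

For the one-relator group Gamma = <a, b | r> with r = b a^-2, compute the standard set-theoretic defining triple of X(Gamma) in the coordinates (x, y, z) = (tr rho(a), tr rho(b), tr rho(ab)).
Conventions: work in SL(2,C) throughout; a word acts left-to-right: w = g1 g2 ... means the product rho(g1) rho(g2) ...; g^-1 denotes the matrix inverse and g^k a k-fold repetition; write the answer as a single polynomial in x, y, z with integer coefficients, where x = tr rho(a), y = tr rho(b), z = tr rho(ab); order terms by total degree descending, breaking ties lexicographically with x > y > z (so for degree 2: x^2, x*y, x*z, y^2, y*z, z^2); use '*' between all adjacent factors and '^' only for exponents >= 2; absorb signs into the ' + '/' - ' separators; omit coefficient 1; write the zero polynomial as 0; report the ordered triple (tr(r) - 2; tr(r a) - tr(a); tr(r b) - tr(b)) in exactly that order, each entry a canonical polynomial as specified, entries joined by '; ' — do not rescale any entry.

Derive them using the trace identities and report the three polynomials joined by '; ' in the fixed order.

x^2*y - x*z - y - 2; x*y - x - z; x^2*y^2 - x*y*z - x^2 - y^2 - y + 2

tr(a^-1 b) = tr(b) * tr(a) - tr(b a)  (eliminate a^-1) = x*y - z
tr(b a^-2) = tr(a^-1 b) * tr(a) - tr(a^-1 b a)  (eliminate a^-1) = x^2*y - x*z - y
and tr(b^2) = tr(b) * tr(b) - tr(1)   [square of b] = y^2 - 2
and tr(b^2 a) = tr(b) * tr(a b) - tr(a)   [square of b] = y*z - x
and tr(b^2 a^-1) = tr(b^2) * tr(a) - tr(b^2 a)   [inverse elimination on a] = x*y^2 - y*z - x
tr(b a^-2 b) = tr(b^2 a^-1) * tr(a) - tr(b^2)   [inverse elimination on a] = x^2*y^2 - x*y*z - x^2 - y^2 + 2
assemble the triple (tr(r) - 2; tr(r a) - x; tr(r b) - y)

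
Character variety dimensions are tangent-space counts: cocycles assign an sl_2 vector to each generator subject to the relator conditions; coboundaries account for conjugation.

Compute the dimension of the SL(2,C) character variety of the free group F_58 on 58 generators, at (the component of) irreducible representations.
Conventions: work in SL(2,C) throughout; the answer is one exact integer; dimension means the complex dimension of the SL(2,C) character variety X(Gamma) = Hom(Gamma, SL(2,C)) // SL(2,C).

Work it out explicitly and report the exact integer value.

Gamma = F_58 has 58 generators and no relators.
So Z^1 = (sl_2)^58 in full: dim Z^1 = 174.
At an irreducible rho the centralizer of the image in sl_2 is 0, so the coboundary map sl_2 -> Z^1 is injective: dim B^1 = 3.
Therefore dim X = 174 - 3 = 171.

171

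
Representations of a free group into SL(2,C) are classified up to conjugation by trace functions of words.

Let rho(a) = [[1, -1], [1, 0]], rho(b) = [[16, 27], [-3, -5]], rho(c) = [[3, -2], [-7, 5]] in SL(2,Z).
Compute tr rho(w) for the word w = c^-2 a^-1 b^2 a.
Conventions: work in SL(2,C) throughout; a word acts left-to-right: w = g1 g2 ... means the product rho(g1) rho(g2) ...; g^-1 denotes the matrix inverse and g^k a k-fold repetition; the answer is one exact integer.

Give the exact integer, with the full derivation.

-5815

rho(c^-1) = [[5, 2], [7, 3]]
... * rho(c^-1) = [[5, 2], [7, 3]]  ->  [[39, 16], [56, 23]]
... * rho(a^-1) = [[0, 1], [-1, 1]]  ->  [[-16, 55], [-23, 79]]
... * rho(b) = [[16, 27], [-3, -5]]  ->  [[-421, -707], [-605, -1016]]
... * rho(b) = [[16, 27], [-3, -5]]  ->  [[-4615, -7832], [-6632, -11255]]
... * rho(a) = [[1, -1], [1, 0]]  ->  [[-12447, 4615], [-17887, 6632]]
tr = -12447 + 6632 = -5815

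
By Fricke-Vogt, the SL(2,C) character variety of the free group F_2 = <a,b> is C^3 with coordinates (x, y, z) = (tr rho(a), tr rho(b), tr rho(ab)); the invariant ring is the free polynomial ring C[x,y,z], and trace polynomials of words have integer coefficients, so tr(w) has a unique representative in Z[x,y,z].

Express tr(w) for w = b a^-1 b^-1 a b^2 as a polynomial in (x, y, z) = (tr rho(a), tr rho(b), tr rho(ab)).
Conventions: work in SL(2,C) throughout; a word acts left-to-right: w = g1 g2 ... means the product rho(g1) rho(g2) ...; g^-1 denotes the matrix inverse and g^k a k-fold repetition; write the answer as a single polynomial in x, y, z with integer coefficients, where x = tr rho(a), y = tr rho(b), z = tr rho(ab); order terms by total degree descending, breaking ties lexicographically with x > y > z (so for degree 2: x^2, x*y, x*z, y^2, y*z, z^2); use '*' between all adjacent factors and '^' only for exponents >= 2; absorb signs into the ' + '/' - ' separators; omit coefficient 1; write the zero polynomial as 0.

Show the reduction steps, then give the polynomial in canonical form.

tr(b^2) = tr(b)*tr(b) - tr(1) = y^2 - 2
tr(b^3) = tr(b)*tr(b^2) - tr(b) = y^3 - 3*y
reduce: tr(a b^2) = tr(b)*tr(a b) - tr(a) = y*z - x
so tr(b^2 a b) = tr(b)*tr(a b^2) - tr(a b) = y^2*z - x*y - z
reduce: tr(b a b^3) = tr(b)*tr(b^2 a b) - tr(b^2 a) = y^3*z - x*y^2 - 2*y*z + x
tr(a b a b) = tr(a b)*tr(a b) - tr(1)   [split at repeated a] = z^2 - 2
reduce: tr(a b a) = tr(a)*tr(b a) - tr(b) = x*z - y
tr(b a b a b) = tr(b)*tr(a b a b) - tr(a b a) = y*z^2 - x*z - y
reduce: tr(b a b^3 a) = tr(b)*tr(b a b a b) - tr(b a b a) = y^2*z^2 - x*y*z - y^2 - z^2 + 2
so tr(a b^3 a^-1 b) = tr(b a b^3)*tr(a) - tr(b a b^3 a) = x*y^3*z - x^2*y^2 - y^2*z^2 - x*y*z + x^2 + y^2 + z^2 - 2
reduce: tr(b a^-1 b^-1 a b^2) = tr(a b^3 a^-1)*tr(b) - tr(a b^3 a^-1 b) = -x*y^3*z + x^2*y^2 + y^4 + y^2*z^2 + x*y*z - x^2 - 4*y^2 - z^2 + 2

-x*y^3*z + x^2*y^2 + y^4 + y^2*z^2 + x*y*z - x^2 - 4*y^2 - z^2 + 2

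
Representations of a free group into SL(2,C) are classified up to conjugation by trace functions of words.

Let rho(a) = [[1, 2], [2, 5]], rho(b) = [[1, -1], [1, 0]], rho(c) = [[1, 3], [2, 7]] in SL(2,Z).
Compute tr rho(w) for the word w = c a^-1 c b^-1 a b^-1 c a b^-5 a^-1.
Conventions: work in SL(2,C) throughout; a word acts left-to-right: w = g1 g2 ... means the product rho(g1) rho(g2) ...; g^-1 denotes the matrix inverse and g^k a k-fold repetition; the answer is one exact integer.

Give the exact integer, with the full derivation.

rho(c) = [[1, 3], [2, 7]]
... * rho(a^-1) = [[5, -2], [-2, 1]]  ->  [[-1, 1], [-4, 3]]
... * rho(c) = [[1, 3], [2, 7]]  ->  [[1, 4], [2, 9]]
... * rho(b^-1) = [[0, 1], [-1, 1]]  ->  [[-4, 5], [-9, 11]]
... * rho(a) = [[1, 2], [2, 5]]  ->  [[6, 17], [13, 37]]
... * rho(b^-1) = [[0, 1], [-1, 1]]  ->  [[-17, 23], [-37, 50]]
... * rho(c) = [[1, 3], [2, 7]]  ->  [[29, 110], [63, 239]]
... * rho(a) = [[1, 2], [2, 5]]  ->  [[249, 608], [541, 1321]]
... * rho(b^-1) = [[0, 1], [-1, 1]]  ->  [[-608, 857], [-1321, 1862]]
... * rho(b^-1) = [[0, 1], [-1, 1]]  ->  [[-857, 249], [-1862, 541]]
... * rho(b^-1) = [[0, 1], [-1, 1]]  ->  [[-249, -608], [-541, -1321]]
... * rho(b^-1) = [[0, 1], [-1, 1]]  ->  [[608, -857], [1321, -1862]]
... * rho(b^-1) = [[0, 1], [-1, 1]]  ->  [[857, -249], [1862, -541]]
... * rho(a^-1) = [[5, -2], [-2, 1]]  ->  [[4783, -1963], [10392, -4265]]
tr = 4783 + -4265 = 518

518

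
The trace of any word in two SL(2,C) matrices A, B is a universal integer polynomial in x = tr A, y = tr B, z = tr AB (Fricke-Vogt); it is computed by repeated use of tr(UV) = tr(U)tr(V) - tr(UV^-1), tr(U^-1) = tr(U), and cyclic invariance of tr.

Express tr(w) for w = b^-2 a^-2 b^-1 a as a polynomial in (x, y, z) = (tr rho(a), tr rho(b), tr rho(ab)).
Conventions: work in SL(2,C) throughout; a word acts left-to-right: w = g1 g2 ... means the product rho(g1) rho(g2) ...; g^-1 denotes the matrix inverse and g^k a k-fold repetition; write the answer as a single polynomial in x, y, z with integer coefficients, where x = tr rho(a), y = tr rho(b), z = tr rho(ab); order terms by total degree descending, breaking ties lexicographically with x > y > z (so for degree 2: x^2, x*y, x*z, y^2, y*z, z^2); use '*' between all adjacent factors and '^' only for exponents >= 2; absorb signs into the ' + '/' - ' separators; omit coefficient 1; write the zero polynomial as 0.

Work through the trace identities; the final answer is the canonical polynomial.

x^2*y^2*z - x^3*y - x*y^3 - x*y*z^2 + y^2*z + 3*x*y - z

tr(b^-1 a) = tr(a)*tr(b) - tr(a b)  (eliminate b^-1) = x*y - z
tr(b^-2 a) = tr(b^-1 a)*tr(b) - tr(b^-1 a b)  (eliminate b^-1) = x*y^2 - y*z - x
tr(b^-1 a b^-2) = tr(b^-2 a)*tr(b) - tr(b^-2 a b)  (eliminate b^-1) = x*y^3 - y^2*z - 2*x*y + z
tr(a^2) = tr(a)*tr(a) - tr(1)  (reduce the a square) = x^2 - 2
tr(a^2 b) = tr(a)*tr(b a) - tr(b)  (reduce the a square) = x*z - y
tr(a b^-1 a) = tr(a^2)*tr(b) - tr(a^2 b)  (eliminate b^-1) = x^2*y - x*z - y
tr(a b a b) = tr(a b)*tr(a b) - tr(1)  (split on a) = z^2 - 2
tr(a b^-1 a b) = tr(a b a)*tr(b) - tr(a b a b)  (eliminate b^-1) = x*y*z - y^2 - z^2 + 2
tr(b^-1 a b^-1 a) = tr(a b^-1 a)*tr(b) - tr(a b^-1 a b)  (eliminate b^-1) = x^2*y^2 - 2*x*y*z + z^2 - 2
tr(b^-1 a b^-2 a) = tr(b^-1 a b^-1 a)*tr(b) - tr(b^-1 a b^-1 a b)  (eliminate b^-1) = x^2*y^3 - 2*x*y^2*z - x^2*y + y*z^2 + x*z - y
tr(a^-1 b^-1 a b^-2) = tr(b^-1 a b^-2)*tr(a) - tr(b^-1 a b^-2 a)  (eliminate a^-1) = x*y^2*z - x^2*y - y*z^2 + y
tr(b^-2 a^-2 b^-1 a) = tr(a^-1 b^-1 a b^-2)*tr(a) - tr(a^-1 b^-1 a b^-2 a)  (eliminate a^-1) = x^2*y^2*z - x^3*y - x*y^3 - x*y*z^2 + y^2*z + 3*x*y - z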